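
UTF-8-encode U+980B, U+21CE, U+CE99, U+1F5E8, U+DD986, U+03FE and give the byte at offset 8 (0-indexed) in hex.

U+980B → 3-byte form E9 A0 8B at offsets 0–2.
U+21CE → 3-byte form E2 87 8E at offsets 3–5.
U+CE99 → 3-byte form EC BA 99 at offsets 6–8.
Offset 8 falls in char 3's range; it's byte 3 of EC BA 99 = 0x99.

0x99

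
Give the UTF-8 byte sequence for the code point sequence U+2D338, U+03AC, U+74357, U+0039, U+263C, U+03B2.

U+2D338: 4-byte form → F0 AD 8C B8.
U+03AC: 2-byte form → CE AC.
U+74357: 4-byte form → F1 B4 8D 97.
U+0039: 1-byte form → 39.
U+263C: 3-byte form → E2 98 BC.
U+03B2: 2-byte form → CE B2.
Concatenated (16 bytes): F0 AD 8C B8 CE AC F1 B4 8D 97 39 E2 98 BC CE B2.

F0 AD 8C B8 CE AC F1 B4 8D 97 39 E2 98 BC CE B2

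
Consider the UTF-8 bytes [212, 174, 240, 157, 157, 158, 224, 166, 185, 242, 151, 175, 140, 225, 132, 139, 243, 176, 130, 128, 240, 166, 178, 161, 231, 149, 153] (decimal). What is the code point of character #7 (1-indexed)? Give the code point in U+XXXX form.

U+26CA1

Offset 0: leading byte 0xD4 = 11010100 → 2-byte char #1 = D4 AE.
Offset 2: leading byte 0xF0 = 11110000 → 4-byte char #2 = F0 9D 9D 9E.
Offset 6: leading byte 0xE0 = 11100000 → 3-byte char #3 = E0 A6 B9.
Offset 9: leading byte 0xF2 = 11110010 → 4-byte char #4 = F2 97 AF 8C.
Offset 13: leading byte 0xE1 = 11100001 → 3-byte char #5 = E1 84 8B.
Offset 16: leading byte 0xF3 = 11110011 → 4-byte char #6 = F3 B0 82 80.
Offset 20: leading byte 0xF0 = 11110000 → 4-byte char #7 = F0 A6 B2 A1.
Leading byte 0xF0 = 11110000 matches 11110xxx → 4-byte sequence.
Byte 1: 0xF0 = 11110000, payload 000 (3 bits).
Byte 2: 0xA6 = 10100110 (10xxxxxx ✓), payload 100110.
Byte 3: 0xB2 = 10110010 (10xxxxxx ✓), payload 110010.
Byte 4: 0xA1 = 10100001 (10xxxxxx ✓), payload 100001.
Concatenate: 000100110110010100001 = 0x26CA1 (21 bits → U+26CA1).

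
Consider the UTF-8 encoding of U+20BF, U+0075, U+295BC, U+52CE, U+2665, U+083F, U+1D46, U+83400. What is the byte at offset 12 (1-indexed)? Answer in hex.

1-indexed offset 12 is 0-indexed offset 11.
U+20BF → 3-byte form E2 82 BF at offsets 0–2.
U+0075 → 1-byte form 75 at offsets 3–3.
U+295BC → 4-byte form F0 A9 96 BC at offsets 4–7.
U+52CE → 3-byte form E5 8B 8E at offsets 8–10.
U+2665 → 3-byte form E2 99 A5 at offsets 11–13.
Offset 11 falls in char 5's range; it's byte 1 of E2 99 A5 = 0xE2.

0xE2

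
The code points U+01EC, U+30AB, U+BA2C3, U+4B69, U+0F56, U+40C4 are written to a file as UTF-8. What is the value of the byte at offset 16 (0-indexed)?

0x83

U+01EC → 2-byte form C7 AC at offsets 0–1.
U+30AB → 3-byte form E3 82 AB at offsets 2–4.
U+BA2C3 → 4-byte form F2 BA 8B 83 at offsets 5–8.
U+4B69 → 3-byte form E4 AD A9 at offsets 9–11.
U+0F56 → 3-byte form E0 BD 96 at offsets 12–14.
U+40C4 → 3-byte form E4 83 84 at offsets 15–17.
Offset 16 falls in char 6's range; it's byte 2 of E4 83 84 = 0x83.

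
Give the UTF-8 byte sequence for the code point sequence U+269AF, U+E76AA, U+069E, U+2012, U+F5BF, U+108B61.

U+269AF: 4-byte form → F0 A6 A6 AF.
U+E76AA: 4-byte form → F3 A7 9A AA.
U+069E: 2-byte form → DA 9E.
U+2012: 3-byte form → E2 80 92.
U+F5BF: 3-byte form → EF 96 BF.
U+108B61: 4-byte form → F4 88 AD A1.
Concatenated (20 bytes): F0 A6 A6 AF F3 A7 9A AA DA 9E E2 80 92 EF 96 BF F4 88 AD A1.

F0 A6 A6 AF F3 A7 9A AA DA 9E E2 80 92 EF 96 BF F4 88 AD A1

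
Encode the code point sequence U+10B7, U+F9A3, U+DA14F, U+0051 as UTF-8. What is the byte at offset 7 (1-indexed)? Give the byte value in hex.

0xF3

1-indexed offset 7 is 0-indexed offset 6.
U+10B7 → 3-byte form E1 82 B7 at offsets 0–2.
U+F9A3 → 3-byte form EF A6 A3 at offsets 3–5.
U+DA14F → 4-byte form F3 9A 85 8F at offsets 6–9.
Offset 6 falls in char 3's range; it's byte 1 of F3 9A 85 8F = 0xF3.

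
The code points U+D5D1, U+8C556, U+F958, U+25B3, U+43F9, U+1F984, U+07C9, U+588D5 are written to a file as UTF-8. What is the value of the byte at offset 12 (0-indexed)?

0xB3

U+D5D1 → 3-byte form ED 97 91 at offsets 0–2.
U+8C556 → 4-byte form F2 8C 95 96 at offsets 3–6.
U+F958 → 3-byte form EF A5 98 at offsets 7–9.
U+25B3 → 3-byte form E2 96 B3 at offsets 10–12.
Offset 12 falls in char 4's range; it's byte 3 of E2 96 B3 = 0xB3.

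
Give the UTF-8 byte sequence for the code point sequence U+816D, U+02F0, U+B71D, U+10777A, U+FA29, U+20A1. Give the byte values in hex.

U+816D: 3-byte form → E8 85 AD.
U+02F0: 2-byte form → CB B0.
U+B71D: 3-byte form → EB 9C 9D.
U+10777A: 4-byte form → F4 87 9D BA.
U+FA29: 3-byte form → EF A8 A9.
U+20A1: 3-byte form → E2 82 A1.
Concatenated (18 bytes): E8 85 AD CB B0 EB 9C 9D F4 87 9D BA EF A8 A9 E2 82 A1.

E8 85 AD CB B0 EB 9C 9D F4 87 9D BA EF A8 A9 E2 82 A1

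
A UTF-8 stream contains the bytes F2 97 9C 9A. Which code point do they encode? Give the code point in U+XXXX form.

Leading byte 0xF2 = 11110010 matches 11110xxx → 4-byte sequence.
Byte 1: 0xF2 = 11110010, payload 010 (3 bits).
Byte 2: 0x97 = 10010111 (10xxxxxx ✓), payload 010111.
Byte 3: 0x9C = 10011100 (10xxxxxx ✓), payload 011100.
Byte 4: 0x9A = 10011010 (10xxxxxx ✓), payload 011010.
Concatenate: 010010111011100011010 = 0x9771A (21 bits → U+9771A).

U+9771A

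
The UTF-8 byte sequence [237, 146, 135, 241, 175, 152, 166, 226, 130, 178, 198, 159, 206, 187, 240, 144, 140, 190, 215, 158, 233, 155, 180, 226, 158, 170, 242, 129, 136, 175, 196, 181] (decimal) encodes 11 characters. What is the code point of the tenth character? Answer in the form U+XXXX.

U+8122F

Offset 0: leading byte 0xED = 11101101 → 3-byte char #1 = ED 92 87.
Offset 3: leading byte 0xF1 = 11110001 → 4-byte char #2 = F1 AF 98 A6.
Offset 7: leading byte 0xE2 = 11100010 → 3-byte char #3 = E2 82 B2.
Offset 10: leading byte 0xC6 = 11000110 → 2-byte char #4 = C6 9F.
Offset 12: leading byte 0xCE = 11001110 → 2-byte char #5 = CE BB.
Offset 14: leading byte 0xF0 = 11110000 → 4-byte char #6 = F0 90 8C BE.
Offset 18: leading byte 0xD7 = 11010111 → 2-byte char #7 = D7 9E.
Offset 20: leading byte 0xE9 = 11101001 → 3-byte char #8 = E9 9B B4.
Offset 23: leading byte 0xE2 = 11100010 → 3-byte char #9 = E2 9E AA.
Offset 26: leading byte 0xF2 = 11110010 → 4-byte char #10 = F2 81 88 AF.
Leading byte 0xF2 = 11110010 matches 11110xxx → 4-byte sequence.
Byte 1: 0xF2 = 11110010, payload 010 (3 bits).
Byte 2: 0x81 = 10000001 (10xxxxxx ✓), payload 000001.
Byte 3: 0x88 = 10001000 (10xxxxxx ✓), payload 001000.
Byte 4: 0xAF = 10101111 (10xxxxxx ✓), payload 101111.
Concatenate: 010000001001000101111 = 0x8122F (21 bits → U+8122F).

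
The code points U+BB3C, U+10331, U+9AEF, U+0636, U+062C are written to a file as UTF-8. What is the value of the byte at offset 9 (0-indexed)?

U+BB3C → 3-byte form EB AC BC at offsets 0–2.
U+10331 → 4-byte form F0 90 8C B1 at offsets 3–6.
U+9AEF → 3-byte form E9 AB AF at offsets 7–9.
Offset 9 falls in char 3's range; it's byte 3 of E9 AB AF = 0xAF.

0xAF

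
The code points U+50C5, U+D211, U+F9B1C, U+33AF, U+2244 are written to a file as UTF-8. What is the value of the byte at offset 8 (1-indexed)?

1-indexed offset 8 is 0-indexed offset 7.
U+50C5 → 3-byte form E5 83 85 at offsets 0–2.
U+D211 → 3-byte form ED 88 91 at offsets 3–5.
U+F9B1C → 4-byte form F3 B9 AC 9C at offsets 6–9.
Offset 7 falls in char 3's range; it's byte 2 of F3 B9 AC 9C = 0xB9.

0xB9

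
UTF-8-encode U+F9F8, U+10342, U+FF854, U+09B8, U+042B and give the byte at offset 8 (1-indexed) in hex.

0xF3

1-indexed offset 8 is 0-indexed offset 7.
U+F9F8 → 3-byte form EF A7 B8 at offsets 0–2.
U+10342 → 4-byte form F0 90 8D 82 at offsets 3–6.
U+FF854 → 4-byte form F3 BF A1 94 at offsets 7–10.
Offset 7 falls in char 3's range; it's byte 1 of F3 BF A1 94 = 0xF3.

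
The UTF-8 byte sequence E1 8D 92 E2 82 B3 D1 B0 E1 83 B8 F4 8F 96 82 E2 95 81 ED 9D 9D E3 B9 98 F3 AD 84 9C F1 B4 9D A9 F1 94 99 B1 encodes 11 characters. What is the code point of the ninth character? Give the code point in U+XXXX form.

Offset 0: leading byte 0xE1 = 11100001 → 3-byte char #1 = E1 8D 92.
Offset 3: leading byte 0xE2 = 11100010 → 3-byte char #2 = E2 82 B3.
Offset 6: leading byte 0xD1 = 11010001 → 2-byte char #3 = D1 B0.
Offset 8: leading byte 0xE1 = 11100001 → 3-byte char #4 = E1 83 B8.
Offset 11: leading byte 0xF4 = 11110100 → 4-byte char #5 = F4 8F 96 82.
Offset 15: leading byte 0xE2 = 11100010 → 3-byte char #6 = E2 95 81.
Offset 18: leading byte 0xED = 11101101 → 3-byte char #7 = ED 9D 9D.
Offset 21: leading byte 0xE3 = 11100011 → 3-byte char #8 = E3 B9 98.
Offset 24: leading byte 0xF3 = 11110011 → 4-byte char #9 = F3 AD 84 9C.
Leading byte 0xF3 = 11110011 matches 11110xxx → 4-byte sequence.
Byte 1: 0xF3 = 11110011, payload 011 (3 bits).
Byte 2: 0xAD = 10101101 (10xxxxxx ✓), payload 101101.
Byte 3: 0x84 = 10000100 (10xxxxxx ✓), payload 000100.
Byte 4: 0x9C = 10011100 (10xxxxxx ✓), payload 011100.
Concatenate: 011101101000100011100 = 0xED11C (21 bits → U+ED11C).

U+ED11C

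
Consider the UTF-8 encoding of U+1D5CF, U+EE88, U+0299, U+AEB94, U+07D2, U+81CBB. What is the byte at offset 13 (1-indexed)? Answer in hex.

1-indexed offset 13 is 0-indexed offset 12.
U+1D5CF → 4-byte form F0 9D 97 8F at offsets 0–3.
U+EE88 → 3-byte form EE BA 88 at offsets 4–6.
U+0299 → 2-byte form CA 99 at offsets 7–8.
U+AEB94 → 4-byte form F2 AE AE 94 at offsets 9–12.
Offset 12 falls in char 4's range; it's byte 4 of F2 AE AE 94 = 0x94.

0x94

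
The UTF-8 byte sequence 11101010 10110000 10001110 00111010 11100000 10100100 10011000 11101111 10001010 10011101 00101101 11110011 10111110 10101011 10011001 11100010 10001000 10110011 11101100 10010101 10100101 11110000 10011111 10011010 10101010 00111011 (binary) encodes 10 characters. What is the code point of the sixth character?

Offset 0: leading byte 0xEA = 11101010 → 3-byte char #1 = EA B0 8E.
Offset 3: leading byte 0x3A = 00111010 → 1-byte char #2 = 3A.
Offset 4: leading byte 0xE0 = 11100000 → 3-byte char #3 = E0 A4 98.
Offset 7: leading byte 0xEF = 11101111 → 3-byte char #4 = EF 8A 9D.
Offset 10: leading byte 0x2D = 00101101 → 1-byte char #5 = 2D.
Offset 11: leading byte 0xF3 = 11110011 → 4-byte char #6 = F3 BE AB 99.
Leading byte 0xF3 = 11110011 matches 11110xxx → 4-byte sequence.
Byte 1: 0xF3 = 11110011, payload 011 (3 bits).
Byte 2: 0xBE = 10111110 (10xxxxxx ✓), payload 111110.
Byte 3: 0xAB = 10101011 (10xxxxxx ✓), payload 101011.
Byte 4: 0x99 = 10011001 (10xxxxxx ✓), payload 011001.
Concatenate: 011111110101011011001 = 0xFEAD9 (21 bits → U+FEAD9).

U+FEAD9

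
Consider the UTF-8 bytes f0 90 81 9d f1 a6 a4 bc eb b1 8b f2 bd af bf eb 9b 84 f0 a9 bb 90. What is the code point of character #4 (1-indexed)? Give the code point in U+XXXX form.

U+BDBFF

Offset 0: leading byte 0xF0 = 11110000 → 4-byte char #1 = F0 90 81 9D.
Offset 4: leading byte 0xF1 = 11110001 → 4-byte char #2 = F1 A6 A4 BC.
Offset 8: leading byte 0xEB = 11101011 → 3-byte char #3 = EB B1 8B.
Offset 11: leading byte 0xF2 = 11110010 → 4-byte char #4 = F2 BD AF BF.
Leading byte 0xF2 = 11110010 matches 11110xxx → 4-byte sequence.
Byte 1: 0xF2 = 11110010, payload 010 (3 bits).
Byte 2: 0xBD = 10111101 (10xxxxxx ✓), payload 111101.
Byte 3: 0xAF = 10101111 (10xxxxxx ✓), payload 101111.
Byte 4: 0xBF = 10111111 (10xxxxxx ✓), payload 111111.
Concatenate: 010111101101111111111 = 0xBDBFF (21 bits → U+BDBFF).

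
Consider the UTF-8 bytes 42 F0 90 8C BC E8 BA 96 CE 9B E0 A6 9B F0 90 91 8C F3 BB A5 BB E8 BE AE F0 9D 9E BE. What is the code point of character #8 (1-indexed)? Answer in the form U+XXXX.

Offset 0: leading byte 0x42 = 01000010 → 1-byte char #1 = 42.
Offset 1: leading byte 0xF0 = 11110000 → 4-byte char #2 = F0 90 8C BC.
Offset 5: leading byte 0xE8 = 11101000 → 3-byte char #3 = E8 BA 96.
Offset 8: leading byte 0xCE = 11001110 → 2-byte char #4 = CE 9B.
Offset 10: leading byte 0xE0 = 11100000 → 3-byte char #5 = E0 A6 9B.
Offset 13: leading byte 0xF0 = 11110000 → 4-byte char #6 = F0 90 91 8C.
Offset 17: leading byte 0xF3 = 11110011 → 4-byte char #7 = F3 BB A5 BB.
Offset 21: leading byte 0xE8 = 11101000 → 3-byte char #8 = E8 BE AE.
Leading byte 0xE8 = 11101000 matches 1110xxxx → 3-byte sequence.
Byte 1: 0xE8 = 11101000, payload 1000 (4 bits).
Byte 2: 0xBE = 10111110 (10xxxxxx ✓), payload 111110.
Byte 3: 0xAE = 10101110 (10xxxxxx ✓), payload 101110.
Concatenate: 1000111110101110 = 0x8FAE (16 bits → U+8FAE).

U+8FAE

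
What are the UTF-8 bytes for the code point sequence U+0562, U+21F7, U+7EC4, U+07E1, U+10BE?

U+0562: 2-byte form → D5 A2.
U+21F7: 3-byte form → E2 87 B7.
U+7EC4: 3-byte form → E7 BB 84.
U+07E1: 2-byte form → DF A1.
U+10BE: 3-byte form → E1 82 BE.
Concatenated (13 bytes): D5 A2 E2 87 B7 E7 BB 84 DF A1 E1 82 BE.

D5 A2 E2 87 B7 E7 BB 84 DF A1 E1 82 BE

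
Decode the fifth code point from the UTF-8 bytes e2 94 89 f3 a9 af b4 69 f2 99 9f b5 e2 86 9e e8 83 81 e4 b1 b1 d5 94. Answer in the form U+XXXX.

Offset 0: leading byte 0xE2 = 11100010 → 3-byte char #1 = E2 94 89.
Offset 3: leading byte 0xF3 = 11110011 → 4-byte char #2 = F3 A9 AF B4.
Offset 7: leading byte 0x69 = 01101001 → 1-byte char #3 = 69.
Offset 8: leading byte 0xF2 = 11110010 → 4-byte char #4 = F2 99 9F B5.
Offset 12: leading byte 0xE2 = 11100010 → 3-byte char #5 = E2 86 9E.
Leading byte 0xE2 = 11100010 matches 1110xxxx → 3-byte sequence.
Byte 1: 0xE2 = 11100010, payload 0010 (4 bits).
Byte 2: 0x86 = 10000110 (10xxxxxx ✓), payload 000110.
Byte 3: 0x9E = 10011110 (10xxxxxx ✓), payload 011110.
Concatenate: 0010000110011110 = 0x219E (16 bits → U+219E).

U+219E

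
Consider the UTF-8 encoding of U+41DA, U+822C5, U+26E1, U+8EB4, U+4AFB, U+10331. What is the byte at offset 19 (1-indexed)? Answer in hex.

0x8C

1-indexed offset 19 is 0-indexed offset 18.
U+41DA → 3-byte form E4 87 9A at offsets 0–2.
U+822C5 → 4-byte form F2 82 8B 85 at offsets 3–6.
U+26E1 → 3-byte form E2 9B A1 at offsets 7–9.
U+8EB4 → 3-byte form E8 BA B4 at offsets 10–12.
U+4AFB → 3-byte form E4 AB BB at offsets 13–15.
U+10331 → 4-byte form F0 90 8C B1 at offsets 16–19.
Offset 18 falls in char 6's range; it's byte 3 of F0 90 8C B1 = 0x8C.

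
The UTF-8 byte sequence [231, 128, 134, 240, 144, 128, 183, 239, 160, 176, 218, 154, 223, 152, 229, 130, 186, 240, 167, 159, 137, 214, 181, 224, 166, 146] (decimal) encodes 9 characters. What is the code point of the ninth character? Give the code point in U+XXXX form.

Offset 0: leading byte 0xE7 = 11100111 → 3-byte char #1 = E7 80 86.
Offset 3: leading byte 0xF0 = 11110000 → 4-byte char #2 = F0 90 80 B7.
Offset 7: leading byte 0xEF = 11101111 → 3-byte char #3 = EF A0 B0.
Offset 10: leading byte 0xDA = 11011010 → 2-byte char #4 = DA 9A.
Offset 12: leading byte 0xDF = 11011111 → 2-byte char #5 = DF 98.
Offset 14: leading byte 0xE5 = 11100101 → 3-byte char #6 = E5 82 BA.
Offset 17: leading byte 0xF0 = 11110000 → 4-byte char #7 = F0 A7 9F 89.
Offset 21: leading byte 0xD6 = 11010110 → 2-byte char #8 = D6 B5.
Offset 23: leading byte 0xE0 = 11100000 → 3-byte char #9 = E0 A6 92.
Leading byte 0xE0 = 11100000 matches 1110xxxx → 3-byte sequence.
Byte 1: 0xE0 = 11100000, payload 0000 (4 bits).
Byte 2: 0xA6 = 10100110 (10xxxxxx ✓), payload 100110.
Byte 3: 0x92 = 10010010 (10xxxxxx ✓), payload 010010.
Concatenate: 0000100110010010 = 0x992 (16 bits → U+0992).

U+0992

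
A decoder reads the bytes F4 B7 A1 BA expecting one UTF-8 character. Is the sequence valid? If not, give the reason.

invalid (encodes a value above U+10FFFF)

Leading byte 0xF4 = 11110100 → 4-byte form.
Payload = 0x13787A, which exceeds U+10FFFF, the maximum Unicode code point. (Leading bytes F5–FF, or F4 followed by ≥ 0x90, are invalid.)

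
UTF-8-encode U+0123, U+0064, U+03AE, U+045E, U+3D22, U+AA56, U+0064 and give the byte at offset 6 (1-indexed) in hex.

0xD1

1-indexed offset 6 is 0-indexed offset 5.
U+0123 → 2-byte form C4 A3 at offsets 0–1.
U+0064 → 1-byte form 64 at offsets 2–2.
U+03AE → 2-byte form CE AE at offsets 3–4.
U+045E → 2-byte form D1 9E at offsets 5–6.
Offset 5 falls in char 4's range; it's byte 1 of D1 9E = 0xD1.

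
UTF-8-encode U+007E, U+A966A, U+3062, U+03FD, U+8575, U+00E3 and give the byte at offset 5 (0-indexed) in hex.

0xE3

U+007E → 1-byte form 7E at offsets 0–0.
U+A966A → 4-byte form F2 A9 99 AA at offsets 1–4.
U+3062 → 3-byte form E3 81 A2 at offsets 5–7.
Offset 5 falls in char 3's range; it's byte 1 of E3 81 A2 = 0xE3.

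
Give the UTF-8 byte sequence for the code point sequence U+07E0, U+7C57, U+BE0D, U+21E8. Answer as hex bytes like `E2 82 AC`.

U+07E0: 2-byte form → DF A0.
U+7C57: 3-byte form → E7 B1 97.
U+BE0D: 3-byte form → EB B8 8D.
U+21E8: 3-byte form → E2 87 A8.
Concatenated (11 bytes): DF A0 E7 B1 97 EB B8 8D E2 87 A8.

DF A0 E7 B1 97 EB B8 8D E2 87 A8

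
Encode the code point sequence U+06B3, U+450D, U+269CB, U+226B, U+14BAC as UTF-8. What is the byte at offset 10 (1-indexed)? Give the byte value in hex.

0xE2

1-indexed offset 10 is 0-indexed offset 9.
U+06B3 → 2-byte form DA B3 at offsets 0–1.
U+450D → 3-byte form E4 94 8D at offsets 2–4.
U+269CB → 4-byte form F0 A6 A7 8B at offsets 5–8.
U+226B → 3-byte form E2 89 AB at offsets 9–11.
Offset 9 falls in char 4's range; it's byte 1 of E2 89 AB = 0xE2.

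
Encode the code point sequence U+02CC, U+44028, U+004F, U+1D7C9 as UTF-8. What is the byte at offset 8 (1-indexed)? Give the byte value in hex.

1-indexed offset 8 is 0-indexed offset 7.
U+02CC → 2-byte form CB 8C at offsets 0–1.
U+44028 → 4-byte form F1 84 80 A8 at offsets 2–5.
U+004F → 1-byte form 4F at offsets 6–6.
U+1D7C9 → 4-byte form F0 9D 9F 89 at offsets 7–10.
Offset 7 falls in char 4's range; it's byte 1 of F0 9D 9F 89 = 0xF0.

0xF0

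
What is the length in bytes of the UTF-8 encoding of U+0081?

U+0081 = 0x81. UTF-8 uses 1 byte below 0x80, 2 below 0x800, 3 below 0x10000, 4 up to 0x10FFFF. 0x81 is in U+0080–U+07FF → 2 bytes.

2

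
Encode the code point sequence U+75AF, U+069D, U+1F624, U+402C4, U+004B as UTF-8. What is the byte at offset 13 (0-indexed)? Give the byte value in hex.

U+75AF → 3-byte form E7 96 AF at offsets 0–2.
U+069D → 2-byte form DA 9D at offsets 3–4.
U+1F624 → 4-byte form F0 9F 98 A4 at offsets 5–8.
U+402C4 → 4-byte form F1 80 8B 84 at offsets 9–12.
U+004B → 1-byte form 4B at offsets 13–13.
Offset 13 falls in char 5's range; it's byte 1 of 4B = 0x4B.

0x4B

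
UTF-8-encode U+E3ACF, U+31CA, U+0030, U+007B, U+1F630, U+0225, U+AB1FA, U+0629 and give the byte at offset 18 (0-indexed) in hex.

U+E3ACF → 4-byte form F3 A3 AB 8F at offsets 0–3.
U+31CA → 3-byte form E3 87 8A at offsets 4–6.
U+0030 → 1-byte form 30 at offsets 7–7.
U+007B → 1-byte form 7B at offsets 8–8.
U+1F630 → 4-byte form F0 9F 98 B0 at offsets 9–12.
U+0225 → 2-byte form C8 A5 at offsets 13–14.
U+AB1FA → 4-byte form F2 AB 87 BA at offsets 15–18.
Offset 18 falls in char 7's range; it's byte 4 of F2 AB 87 BA = 0xBA.

0xBA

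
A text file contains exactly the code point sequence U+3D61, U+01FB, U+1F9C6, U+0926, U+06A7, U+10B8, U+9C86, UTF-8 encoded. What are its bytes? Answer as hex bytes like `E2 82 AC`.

E3 B5 A1 C7 BB F0 9F A7 86 E0 A4 A6 DA A7 E1 82 B8 E9 B2 86

U+3D61: 3-byte form → E3 B5 A1.
U+01FB: 2-byte form → C7 BB.
U+1F9C6: 4-byte form → F0 9F A7 86.
U+0926: 3-byte form → E0 A4 A6.
U+06A7: 2-byte form → DA A7.
U+10B8: 3-byte form → E1 82 B8.
U+9C86: 3-byte form → E9 B2 86.
Concatenated (20 bytes): E3 B5 A1 C7 BB F0 9F A7 86 E0 A4 A6 DA A7 E1 82 B8 E9 B2 86.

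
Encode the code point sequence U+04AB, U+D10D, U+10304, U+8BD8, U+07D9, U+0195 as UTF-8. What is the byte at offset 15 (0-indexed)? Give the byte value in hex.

U+04AB → 2-byte form D2 AB at offsets 0–1.
U+D10D → 3-byte form ED 84 8D at offsets 2–4.
U+10304 → 4-byte form F0 90 8C 84 at offsets 5–8.
U+8BD8 → 3-byte form E8 AF 98 at offsets 9–11.
U+07D9 → 2-byte form DF 99 at offsets 12–13.
U+0195 → 2-byte form C6 95 at offsets 14–15.
Offset 15 falls in char 6's range; it's byte 2 of C6 95 = 0x95.

0x95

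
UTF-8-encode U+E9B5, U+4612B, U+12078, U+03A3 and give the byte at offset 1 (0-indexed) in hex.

U+E9B5 → 3-byte form EE A6 B5 at offsets 0–2.
Offset 1 falls in char 1's range; it's byte 2 of EE A6 B5 = 0xA6.

0xA6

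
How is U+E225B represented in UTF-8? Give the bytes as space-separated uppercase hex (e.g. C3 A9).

U+E225B = 0xE225B = 926299 decimal. In range U+10000–U+10FFFF → 4-byte form: 11110xxx 10xxxxxx 10xxxxxx 10xxxxxx.
Binary (21 bits): 011100010001001011011.
Split 3+6+6+6: 011 | 100010 | 001001 | 011011.
Byte 1: 11110011 = 0xF3.
Byte 2: 10100010 = 0xA2.
Byte 3: 10001001 = 0x89.
Byte 4: 10011011 = 0x9B.

F3 A2 89 9B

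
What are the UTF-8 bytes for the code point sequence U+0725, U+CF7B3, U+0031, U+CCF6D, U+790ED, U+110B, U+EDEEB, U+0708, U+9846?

DC A5 F3 8F 9E B3 31 F3 8C BD AD F1 B9 83 AD E1 84 8B F3 AD BB AB DC 88 E9 A1 86

U+0725: 2-byte form → DC A5.
U+CF7B3: 4-byte form → F3 8F 9E B3.
U+0031: 1-byte form → 31.
U+CCF6D: 4-byte form → F3 8C BD AD.
U+790ED: 4-byte form → F1 B9 83 AD.
U+110B: 3-byte form → E1 84 8B.
U+EDEEB: 4-byte form → F3 AD BB AB.
U+0708: 2-byte form → DC 88.
U+9846: 3-byte form → E9 A1 86.
Concatenated (27 bytes): DC A5 F3 8F 9E B3 31 F3 8C BD AD F1 B9 83 AD E1 84 8B F3 AD BB AB DC 88 E9 A1 86.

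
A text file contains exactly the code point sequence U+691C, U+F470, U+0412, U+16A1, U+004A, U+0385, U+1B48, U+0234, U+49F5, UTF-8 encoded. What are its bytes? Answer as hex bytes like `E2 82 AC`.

E6 A4 9C EF 91 B0 D0 92 E1 9A A1 4A CE 85 E1 AD 88 C8 B4 E4 A7 B5

U+691C: 3-byte form → E6 A4 9C.
U+F470: 3-byte form → EF 91 B0.
U+0412: 2-byte form → D0 92.
U+16A1: 3-byte form → E1 9A A1.
U+004A: 1-byte form → 4A.
U+0385: 2-byte form → CE 85.
U+1B48: 3-byte form → E1 AD 88.
U+0234: 2-byte form → C8 B4.
U+49F5: 3-byte form → E4 A7 B5.
Concatenated (22 bytes): E6 A4 9C EF 91 B0 D0 92 E1 9A A1 4A CE 85 E1 AD 88 C8 B4 E4 A7 B5.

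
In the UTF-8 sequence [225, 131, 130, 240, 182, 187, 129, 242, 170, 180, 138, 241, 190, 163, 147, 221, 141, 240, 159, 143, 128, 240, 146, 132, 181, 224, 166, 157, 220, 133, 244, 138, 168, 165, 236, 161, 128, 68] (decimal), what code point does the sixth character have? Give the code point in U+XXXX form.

U+1F3C0

Offset 0: leading byte 0xE1 = 11100001 → 3-byte char #1 = E1 83 82.
Offset 3: leading byte 0xF0 = 11110000 → 4-byte char #2 = F0 B6 BB 81.
Offset 7: leading byte 0xF2 = 11110010 → 4-byte char #3 = F2 AA B4 8A.
Offset 11: leading byte 0xF1 = 11110001 → 4-byte char #4 = F1 BE A3 93.
Offset 15: leading byte 0xDD = 11011101 → 2-byte char #5 = DD 8D.
Offset 17: leading byte 0xF0 = 11110000 → 4-byte char #6 = F0 9F 8F 80.
Leading byte 0xF0 = 11110000 matches 11110xxx → 4-byte sequence.
Byte 1: 0xF0 = 11110000, payload 000 (3 bits).
Byte 2: 0x9F = 10011111 (10xxxxxx ✓), payload 011111.
Byte 3: 0x8F = 10001111 (10xxxxxx ✓), payload 001111.
Byte 4: 0x80 = 10000000 (10xxxxxx ✓), payload 000000.
Concatenate: 000011111001111000000 = 0x1F3C0 (21 bits → U+1F3C0).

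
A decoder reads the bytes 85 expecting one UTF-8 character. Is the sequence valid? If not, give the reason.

Byte 0x85 = 10000101 has the form 10xxxxxx — a continuation byte — but there is no preceding leading byte.

invalid (continuation byte with no leading byte)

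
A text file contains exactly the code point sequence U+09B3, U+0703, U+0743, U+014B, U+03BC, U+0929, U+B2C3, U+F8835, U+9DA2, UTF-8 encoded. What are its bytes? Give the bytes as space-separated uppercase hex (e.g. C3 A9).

U+09B3: 3-byte form → E0 A6 B3.
U+0703: 2-byte form → DC 83.
U+0743: 2-byte form → DD 83.
U+014B: 2-byte form → C5 8B.
U+03BC: 2-byte form → CE BC.
U+0929: 3-byte form → E0 A4 A9.
U+B2C3: 3-byte form → EB 8B 83.
U+F8835: 4-byte form → F3 B8 A0 B5.
U+9DA2: 3-byte form → E9 B6 A2.
Concatenated (24 bytes): E0 A6 B3 DC 83 DD 83 C5 8B CE BC E0 A4 A9 EB 8B 83 F3 B8 A0 B5 E9 B6 A2.

E0 A6 B3 DC 83 DD 83 C5 8B CE BC E0 A4 A9 EB 8B 83 F3 B8 A0 B5 E9 B6 A2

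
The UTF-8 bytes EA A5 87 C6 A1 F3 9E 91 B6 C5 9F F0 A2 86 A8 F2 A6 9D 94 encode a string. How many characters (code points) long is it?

Byte at offset 0: 0xEA = 11101010 → 3-byte char (#1). Advance 3.
Byte at offset 3: 0xC6 = 11000110 → 2-byte char (#2). Advance 2.
Byte at offset 5: 0xF3 = 11110011 → 4-byte char (#3). Advance 4.
Byte at offset 9: 0xC5 = 11000101 → 2-byte char (#4). Advance 2.
Byte at offset 11: 0xF0 = 11110000 → 4-byte char (#5). Advance 4.
Byte at offset 15: 0xF2 = 11110010 → 4-byte char (#6). Advance 4.
Reached end at offset 19 after 6 code points.

6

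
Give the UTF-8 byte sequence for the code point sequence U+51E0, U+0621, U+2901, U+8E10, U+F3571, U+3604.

E5 87 A0 D8 A1 E2 A4 81 E8 B8 90 F3 B3 95 B1 E3 98 84

U+51E0: 3-byte form → E5 87 A0.
U+0621: 2-byte form → D8 A1.
U+2901: 3-byte form → E2 A4 81.
U+8E10: 3-byte form → E8 B8 90.
U+F3571: 4-byte form → F3 B3 95 B1.
U+3604: 3-byte form → E3 98 84.
Concatenated (18 bytes): E5 87 A0 D8 A1 E2 A4 81 E8 B8 90 F3 B3 95 B1 E3 98 84.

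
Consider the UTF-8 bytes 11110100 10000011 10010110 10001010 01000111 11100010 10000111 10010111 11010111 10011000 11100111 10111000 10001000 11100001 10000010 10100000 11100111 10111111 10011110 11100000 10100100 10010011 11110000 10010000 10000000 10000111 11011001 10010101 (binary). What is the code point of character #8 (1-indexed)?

U+0913

Offset 0: leading byte 0xF4 = 11110100 → 4-byte char #1 = F4 83 96 8A.
Offset 4: leading byte 0x47 = 01000111 → 1-byte char #2 = 47.
Offset 5: leading byte 0xE2 = 11100010 → 3-byte char #3 = E2 87 97.
Offset 8: leading byte 0xD7 = 11010111 → 2-byte char #4 = D7 98.
Offset 10: leading byte 0xE7 = 11100111 → 3-byte char #5 = E7 B8 88.
Offset 13: leading byte 0xE1 = 11100001 → 3-byte char #6 = E1 82 A0.
Offset 16: leading byte 0xE7 = 11100111 → 3-byte char #7 = E7 BF 9E.
Offset 19: leading byte 0xE0 = 11100000 → 3-byte char #8 = E0 A4 93.
Leading byte 0xE0 = 11100000 matches 1110xxxx → 3-byte sequence.
Byte 1: 0xE0 = 11100000, payload 0000 (4 bits).
Byte 2: 0xA4 = 10100100 (10xxxxxx ✓), payload 100100.
Byte 3: 0x93 = 10010011 (10xxxxxx ✓), payload 010011.
Concatenate: 0000100100010011 = 0x913 (16 bits → U+0913).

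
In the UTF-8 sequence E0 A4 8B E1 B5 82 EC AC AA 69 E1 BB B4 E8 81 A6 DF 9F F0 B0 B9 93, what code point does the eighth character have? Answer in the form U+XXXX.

U+30E53

Offset 0: leading byte 0xE0 = 11100000 → 3-byte char #1 = E0 A4 8B.
Offset 3: leading byte 0xE1 = 11100001 → 3-byte char #2 = E1 B5 82.
Offset 6: leading byte 0xEC = 11101100 → 3-byte char #3 = EC AC AA.
Offset 9: leading byte 0x69 = 01101001 → 1-byte char #4 = 69.
Offset 10: leading byte 0xE1 = 11100001 → 3-byte char #5 = E1 BB B4.
Offset 13: leading byte 0xE8 = 11101000 → 3-byte char #6 = E8 81 A6.
Offset 16: leading byte 0xDF = 11011111 → 2-byte char #7 = DF 9F.
Offset 18: leading byte 0xF0 = 11110000 → 4-byte char #8 = F0 B0 B9 93.
Leading byte 0xF0 = 11110000 matches 11110xxx → 4-byte sequence.
Byte 1: 0xF0 = 11110000, payload 000 (3 bits).
Byte 2: 0xB0 = 10110000 (10xxxxxx ✓), payload 110000.
Byte 3: 0xB9 = 10111001 (10xxxxxx ✓), payload 111001.
Byte 4: 0x93 = 10010011 (10xxxxxx ✓), payload 010011.
Concatenate: 000110000111001010011 = 0x30E53 (21 bits → U+30E53).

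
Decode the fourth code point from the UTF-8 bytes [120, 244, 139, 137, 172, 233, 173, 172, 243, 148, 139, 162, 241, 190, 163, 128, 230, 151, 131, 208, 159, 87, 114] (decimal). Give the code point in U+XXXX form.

Offset 0: leading byte 0x78 = 01111000 → 1-byte char #1 = 78.
Offset 1: leading byte 0xF4 = 11110100 → 4-byte char #2 = F4 8B 89 AC.
Offset 5: leading byte 0xE9 = 11101001 → 3-byte char #3 = E9 AD AC.
Offset 8: leading byte 0xF3 = 11110011 → 4-byte char #4 = F3 94 8B A2.
Leading byte 0xF3 = 11110011 matches 11110xxx → 4-byte sequence.
Byte 1: 0xF3 = 11110011, payload 011 (3 bits).
Byte 2: 0x94 = 10010100 (10xxxxxx ✓), payload 010100.
Byte 3: 0x8B = 10001011 (10xxxxxx ✓), payload 001011.
Byte 4: 0xA2 = 10100010 (10xxxxxx ✓), payload 100010.
Concatenate: 011010100001011100010 = 0xD42E2 (21 bits → U+D42E2).

U+D42E2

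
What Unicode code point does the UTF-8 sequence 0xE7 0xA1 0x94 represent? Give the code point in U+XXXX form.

U+7854

Leading byte 0xE7 = 11100111 matches 1110xxxx → 3-byte sequence.
Byte 1: 0xE7 = 11100111, payload 0111 (4 bits).
Byte 2: 0xA1 = 10100001 (10xxxxxx ✓), payload 100001.
Byte 3: 0x94 = 10010100 (10xxxxxx ✓), payload 010100.
Concatenate: 0111100001010100 = 0x7854 (16 bits → U+7854).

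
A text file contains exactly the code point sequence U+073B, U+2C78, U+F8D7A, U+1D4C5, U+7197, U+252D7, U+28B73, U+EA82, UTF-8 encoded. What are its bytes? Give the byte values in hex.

DC BB E2 B1 B8 F3 B8 B5 BA F0 9D 93 85 E7 86 97 F0 A5 8B 97 F0 A8 AD B3 EE AA 82

U+073B: 2-byte form → DC BB.
U+2C78: 3-byte form → E2 B1 B8.
U+F8D7A: 4-byte form → F3 B8 B5 BA.
U+1D4C5: 4-byte form → F0 9D 93 85.
U+7197: 3-byte form → E7 86 97.
U+252D7: 4-byte form → F0 A5 8B 97.
U+28B73: 4-byte form → F0 A8 AD B3.
U+EA82: 3-byte form → EE AA 82.
Concatenated (27 bytes): DC BB E2 B1 B8 F3 B8 B5 BA F0 9D 93 85 E7 86 97 F0 A5 8B 97 F0 A8 AD B3 EE AA 82.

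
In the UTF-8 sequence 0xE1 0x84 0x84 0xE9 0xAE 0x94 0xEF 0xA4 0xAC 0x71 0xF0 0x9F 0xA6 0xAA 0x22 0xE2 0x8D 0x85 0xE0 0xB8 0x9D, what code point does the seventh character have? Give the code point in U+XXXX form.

Offset 0: leading byte 0xE1 = 11100001 → 3-byte char #1 = E1 84 84.
Offset 3: leading byte 0xE9 = 11101001 → 3-byte char #2 = E9 AE 94.
Offset 6: leading byte 0xEF = 11101111 → 3-byte char #3 = EF A4 AC.
Offset 9: leading byte 0x71 = 01110001 → 1-byte char #4 = 71.
Offset 10: leading byte 0xF0 = 11110000 → 4-byte char #5 = F0 9F A6 AA.
Offset 14: leading byte 0x22 = 00100010 → 1-byte char #6 = 22.
Offset 15: leading byte 0xE2 = 11100010 → 3-byte char #7 = E2 8D 85.
Leading byte 0xE2 = 11100010 matches 1110xxxx → 3-byte sequence.
Byte 1: 0xE2 = 11100010, payload 0010 (4 bits).
Byte 2: 0x8D = 10001101 (10xxxxxx ✓), payload 001101.
Byte 3: 0x85 = 10000101 (10xxxxxx ✓), payload 000101.
Concatenate: 0010001101000101 = 0x2345 (16 bits → U+2345).

U+2345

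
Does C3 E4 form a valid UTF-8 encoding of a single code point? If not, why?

Leading byte 0xC3 = 11000011 → 2-byte form.
Byte 2 is 0xE4 = 11100100, which is not 10xxxxxx — expected a continuation byte.

invalid (non-continuation byte where continuation expected)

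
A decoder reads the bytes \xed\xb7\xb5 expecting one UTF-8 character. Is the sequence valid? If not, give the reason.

invalid (encodes a surrogate (U+D800–U+DFFF))

Structurally a 3-byte sequence; payload = 0xDDF5.
But 0xDDF5 is in U+D800–U+DFFF, the surrogate range. Surrogates are not Unicode scalar values and are forbidden in UTF-8.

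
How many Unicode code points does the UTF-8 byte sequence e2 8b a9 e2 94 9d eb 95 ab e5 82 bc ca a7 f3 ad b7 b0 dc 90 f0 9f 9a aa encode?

Byte at offset 0: 0xE2 = 11100010 → 3-byte char (#1). Advance 3.
Byte at offset 3: 0xE2 = 11100010 → 3-byte char (#2). Advance 3.
Byte at offset 6: 0xEB = 11101011 → 3-byte char (#3). Advance 3.
Byte at offset 9: 0xE5 = 11100101 → 3-byte char (#4). Advance 3.
Byte at offset 12: 0xCA = 11001010 → 2-byte char (#5). Advance 2.
Byte at offset 14: 0xF3 = 11110011 → 4-byte char (#6). Advance 4.
Byte at offset 18: 0xDC = 11011100 → 2-byte char (#7). Advance 2.
Byte at offset 20: 0xF0 = 11110000 → 4-byte char (#8). Advance 4.
Reached end at offset 24 after 8 code points.

8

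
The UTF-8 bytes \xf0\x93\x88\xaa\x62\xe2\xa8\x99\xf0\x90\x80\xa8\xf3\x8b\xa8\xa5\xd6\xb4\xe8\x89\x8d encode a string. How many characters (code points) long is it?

Byte at offset 0: 0xF0 = 11110000 → 4-byte char (#1). Advance 4.
Byte at offset 4: 0x62 = 01100010 → 1-byte char (#2). Advance 1.
Byte at offset 5: 0xE2 = 11100010 → 3-byte char (#3). Advance 3.
Byte at offset 8: 0xF0 = 11110000 → 4-byte char (#4). Advance 4.
Byte at offset 12: 0xF3 = 11110011 → 4-byte char (#5). Advance 4.
Byte at offset 16: 0xD6 = 11010110 → 2-byte char (#6). Advance 2.
Byte at offset 18: 0xE8 = 11101000 → 3-byte char (#7). Advance 3.
Reached end at offset 21 after 7 code points.

7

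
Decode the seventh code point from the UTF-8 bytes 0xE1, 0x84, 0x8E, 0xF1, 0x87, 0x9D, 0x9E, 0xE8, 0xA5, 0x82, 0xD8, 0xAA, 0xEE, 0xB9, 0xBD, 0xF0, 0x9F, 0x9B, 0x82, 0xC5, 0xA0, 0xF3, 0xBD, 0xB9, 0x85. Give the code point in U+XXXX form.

Offset 0: leading byte 0xE1 = 11100001 → 3-byte char #1 = E1 84 8E.
Offset 3: leading byte 0xF1 = 11110001 → 4-byte char #2 = F1 87 9D 9E.
Offset 7: leading byte 0xE8 = 11101000 → 3-byte char #3 = E8 A5 82.
Offset 10: leading byte 0xD8 = 11011000 → 2-byte char #4 = D8 AA.
Offset 12: leading byte 0xEE = 11101110 → 3-byte char #5 = EE B9 BD.
Offset 15: leading byte 0xF0 = 11110000 → 4-byte char #6 = F0 9F 9B 82.
Offset 19: leading byte 0xC5 = 11000101 → 2-byte char #7 = C5 A0.
Leading byte 0xC5 = 11000101 matches 110xxxxx → 2-byte sequence.
Byte 1: 0xC5 = 11000101, payload 00101 (5 bits).
Byte 2: 0xA0 = 10100000 (10xxxxxx ✓), payload 100000.
Concatenate: 00101100000 = 0x160 (11 bits → U+0160).

U+0160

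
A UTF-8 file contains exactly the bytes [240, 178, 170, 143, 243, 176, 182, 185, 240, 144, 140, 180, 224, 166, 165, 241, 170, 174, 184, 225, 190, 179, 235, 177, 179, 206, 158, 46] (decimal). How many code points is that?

Byte at offset 0: 0xF0 = 11110000 → 4-byte char (#1). Advance 4.
Byte at offset 4: 0xF3 = 11110011 → 4-byte char (#2). Advance 4.
Byte at offset 8: 0xF0 = 11110000 → 4-byte char (#3). Advance 4.
Byte at offset 12: 0xE0 = 11100000 → 3-byte char (#4). Advance 3.
Byte at offset 15: 0xF1 = 11110001 → 4-byte char (#5). Advance 4.
Byte at offset 19: 0xE1 = 11100001 → 3-byte char (#6). Advance 3.
Byte at offset 22: 0xEB = 11101011 → 3-byte char (#7). Advance 3.
Byte at offset 25: 0xCE = 11001110 → 2-byte char (#8). Advance 2.
Byte at offset 27: 0x2E = 00101110 → 1-byte char (#9). Advance 1.
Reached end at offset 28 after 9 code points.

9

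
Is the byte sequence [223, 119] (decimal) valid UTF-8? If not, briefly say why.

invalid (non-continuation byte where continuation expected)

Leading byte 0xDF = 11011111 → 2-byte form.
Byte 2 is 0x77 = 01110111, which is not 10xxxxxx — expected a continuation byte.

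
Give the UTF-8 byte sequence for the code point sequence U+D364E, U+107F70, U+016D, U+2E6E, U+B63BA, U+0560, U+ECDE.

F3 93 99 8E F4 87 BD B0 C5 AD E2 B9 AE F2 B6 8E BA D5 A0 EE B3 9E

U+D364E: 4-byte form → F3 93 99 8E.
U+107F70: 4-byte form → F4 87 BD B0.
U+016D: 2-byte form → C5 AD.
U+2E6E: 3-byte form → E2 B9 AE.
U+B63BA: 4-byte form → F2 B6 8E BA.
U+0560: 2-byte form → D5 A0.
U+ECDE: 3-byte form → EE B3 9E.
Concatenated (22 bytes): F3 93 99 8E F4 87 BD B0 C5 AD E2 B9 AE F2 B6 8E BA D5 A0 EE B3 9E.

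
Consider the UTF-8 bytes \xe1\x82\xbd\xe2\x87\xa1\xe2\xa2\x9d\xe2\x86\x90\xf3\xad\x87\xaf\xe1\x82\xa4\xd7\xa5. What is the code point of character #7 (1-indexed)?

U+05E5

Offset 0: leading byte 0xE1 = 11100001 → 3-byte char #1 = E1 82 BD.
Offset 3: leading byte 0xE2 = 11100010 → 3-byte char #2 = E2 87 A1.
Offset 6: leading byte 0xE2 = 11100010 → 3-byte char #3 = E2 A2 9D.
Offset 9: leading byte 0xE2 = 11100010 → 3-byte char #4 = E2 86 90.
Offset 12: leading byte 0xF3 = 11110011 → 4-byte char #5 = F3 AD 87 AF.
Offset 16: leading byte 0xE1 = 11100001 → 3-byte char #6 = E1 82 A4.
Offset 19: leading byte 0xD7 = 11010111 → 2-byte char #7 = D7 A5.
Leading byte 0xD7 = 11010111 matches 110xxxxx → 2-byte sequence.
Byte 1: 0xD7 = 11010111, payload 10111 (5 bits).
Byte 2: 0xA5 = 10100101 (10xxxxxx ✓), payload 100101.
Concatenate: 10111100101 = 0x5E5 (11 bits → U+05E5).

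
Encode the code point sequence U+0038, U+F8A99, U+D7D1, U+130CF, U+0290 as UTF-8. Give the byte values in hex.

38 F3 B8 AA 99 ED 9F 91 F0 93 83 8F CA 90

U+0038: 1-byte form → 38.
U+F8A99: 4-byte form → F3 B8 AA 99.
U+D7D1: 3-byte form → ED 9F 91.
U+130CF: 4-byte form → F0 93 83 8F.
U+0290: 2-byte form → CA 90.
Concatenated (14 bytes): 38 F3 B8 AA 99 ED 9F 91 F0 93 83 8F CA 90.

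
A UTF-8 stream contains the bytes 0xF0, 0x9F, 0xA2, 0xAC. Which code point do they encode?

U+1F8AC

Leading byte 0xF0 = 11110000 matches 11110xxx → 4-byte sequence.
Byte 1: 0xF0 = 11110000, payload 000 (3 bits).
Byte 2: 0x9F = 10011111 (10xxxxxx ✓), payload 011111.
Byte 3: 0xA2 = 10100010 (10xxxxxx ✓), payload 100010.
Byte 4: 0xAC = 10101100 (10xxxxxx ✓), payload 101100.
Concatenate: 000011111100010101100 = 0x1F8AC (21 bits → U+1F8AC).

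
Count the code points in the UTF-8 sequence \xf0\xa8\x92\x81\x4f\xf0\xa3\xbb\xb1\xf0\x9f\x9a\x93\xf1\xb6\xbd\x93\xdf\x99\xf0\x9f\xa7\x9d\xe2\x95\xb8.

8

Byte at offset 0: 0xF0 = 11110000 → 4-byte char (#1). Advance 4.
Byte at offset 4: 0x4F = 01001111 → 1-byte char (#2). Advance 1.
Byte at offset 5: 0xF0 = 11110000 → 4-byte char (#3). Advance 4.
Byte at offset 9: 0xF0 = 11110000 → 4-byte char (#4). Advance 4.
Byte at offset 13: 0xF1 = 11110001 → 4-byte char (#5). Advance 4.
Byte at offset 17: 0xDF = 11011111 → 2-byte char (#6). Advance 2.
Byte at offset 19: 0xF0 = 11110000 → 4-byte char (#7). Advance 4.
Byte at offset 23: 0xE2 = 11100010 → 3-byte char (#8). Advance 3.
Reached end at offset 26 after 8 code points.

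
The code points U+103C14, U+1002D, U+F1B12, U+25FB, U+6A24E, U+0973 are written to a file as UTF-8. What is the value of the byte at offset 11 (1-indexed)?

0xAC

1-indexed offset 11 is 0-indexed offset 10.
U+103C14 → 4-byte form F4 83 B0 94 at offsets 0–3.
U+1002D → 4-byte form F0 90 80 AD at offsets 4–7.
U+F1B12 → 4-byte form F3 B1 AC 92 at offsets 8–11.
Offset 10 falls in char 3's range; it's byte 3 of F3 B1 AC 92 = 0xAC.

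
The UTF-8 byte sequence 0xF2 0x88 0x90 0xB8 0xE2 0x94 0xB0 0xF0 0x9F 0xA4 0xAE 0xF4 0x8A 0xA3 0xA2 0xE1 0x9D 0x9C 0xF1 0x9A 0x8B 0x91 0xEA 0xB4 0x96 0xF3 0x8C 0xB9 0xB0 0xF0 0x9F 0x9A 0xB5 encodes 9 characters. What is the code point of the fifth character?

Offset 0: leading byte 0xF2 = 11110010 → 4-byte char #1 = F2 88 90 B8.
Offset 4: leading byte 0xE2 = 11100010 → 3-byte char #2 = E2 94 B0.
Offset 7: leading byte 0xF0 = 11110000 → 4-byte char #3 = F0 9F A4 AE.
Offset 11: leading byte 0xF4 = 11110100 → 4-byte char #4 = F4 8A A3 A2.
Offset 15: leading byte 0xE1 = 11100001 → 3-byte char #5 = E1 9D 9C.
Leading byte 0xE1 = 11100001 matches 1110xxxx → 3-byte sequence.
Byte 1: 0xE1 = 11100001, payload 0001 (4 bits).
Byte 2: 0x9D = 10011101 (10xxxxxx ✓), payload 011101.
Byte 3: 0x9C = 10011100 (10xxxxxx ✓), payload 011100.
Concatenate: 0001011101011100 = 0x175C (16 bits → U+175C).

U+175C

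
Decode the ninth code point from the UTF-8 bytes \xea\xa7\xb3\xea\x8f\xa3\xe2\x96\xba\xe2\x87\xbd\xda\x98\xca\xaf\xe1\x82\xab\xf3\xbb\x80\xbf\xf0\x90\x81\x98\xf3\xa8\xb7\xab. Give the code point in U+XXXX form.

Offset 0: leading byte 0xEA = 11101010 → 3-byte char #1 = EA A7 B3.
Offset 3: leading byte 0xEA = 11101010 → 3-byte char #2 = EA 8F A3.
Offset 6: leading byte 0xE2 = 11100010 → 3-byte char #3 = E2 96 BA.
Offset 9: leading byte 0xE2 = 11100010 → 3-byte char #4 = E2 87 BD.
Offset 12: leading byte 0xDA = 11011010 → 2-byte char #5 = DA 98.
Offset 14: leading byte 0xCA = 11001010 → 2-byte char #6 = CA AF.
Offset 16: leading byte 0xE1 = 11100001 → 3-byte char #7 = E1 82 AB.
Offset 19: leading byte 0xF3 = 11110011 → 4-byte char #8 = F3 BB 80 BF.
Offset 23: leading byte 0xF0 = 11110000 → 4-byte char #9 = F0 90 81 98.
Leading byte 0xF0 = 11110000 matches 11110xxx → 4-byte sequence.
Byte 1: 0xF0 = 11110000, payload 000 (3 bits).
Byte 2: 0x90 = 10010000 (10xxxxxx ✓), payload 010000.
Byte 3: 0x81 = 10000001 (10xxxxxx ✓), payload 000001.
Byte 4: 0x98 = 10011000 (10xxxxxx ✓), payload 011000.
Concatenate: 000010000000001011000 = 0x10058 (21 bits → U+10058).

U+10058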